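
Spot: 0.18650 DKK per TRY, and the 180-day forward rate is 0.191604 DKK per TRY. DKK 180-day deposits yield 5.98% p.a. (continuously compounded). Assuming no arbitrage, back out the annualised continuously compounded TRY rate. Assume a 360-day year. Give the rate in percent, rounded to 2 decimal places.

0.58%

T = 180/360 years.
By CIP, F/S equals the DKK-to-TRY growth ratio: 0.191604/0.1865 = 1.0273673.
DKK growth factor: e^(0.0598×180/360) = 1.0303515.
That pins the TRY growth at 1.0029047.
r = ln(1.0029047)/(180/360) = 0.005801 → 0.58%.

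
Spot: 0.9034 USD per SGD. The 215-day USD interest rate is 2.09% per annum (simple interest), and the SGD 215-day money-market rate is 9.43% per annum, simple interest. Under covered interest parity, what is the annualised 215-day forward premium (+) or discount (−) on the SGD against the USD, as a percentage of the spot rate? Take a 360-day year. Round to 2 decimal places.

T = 215/360 years.
F = S · g_USD/g_SGD = 0.9034 × 1.0124819/1.0563181 = 0.8659098.
Annualised premium = (F − S)/S × (1/T) = (0.8659098 − 0.9034)/0.9034 ÷ (215/360) = -6.95%.

-6.95%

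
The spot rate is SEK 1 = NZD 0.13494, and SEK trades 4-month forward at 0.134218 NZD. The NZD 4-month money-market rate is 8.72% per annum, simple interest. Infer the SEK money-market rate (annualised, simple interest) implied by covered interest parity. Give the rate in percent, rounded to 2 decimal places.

10.38%

T = 4/12 years.
By CIP, F/S equals the NZD-to-SEK growth ratio: 0.134218/0.13494 = 0.9946495.
NZD growth factor: 1 + 0.0872×4/12 = 1.0290667.
Hence g_SEK = 1.0346023.
(1.0346023 − 1)/T = 0.103807, i.e. 10.38%.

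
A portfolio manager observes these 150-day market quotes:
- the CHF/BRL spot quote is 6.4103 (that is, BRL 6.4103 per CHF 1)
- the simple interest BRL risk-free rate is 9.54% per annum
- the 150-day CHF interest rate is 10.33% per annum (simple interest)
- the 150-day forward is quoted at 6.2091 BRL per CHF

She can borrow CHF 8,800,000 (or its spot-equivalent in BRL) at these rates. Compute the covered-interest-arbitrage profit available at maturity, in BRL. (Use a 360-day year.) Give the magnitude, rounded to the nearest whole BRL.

T = 150/360 years.
Route A — deposit CHF, sell forward: 8,800,000 × 1.0430416667 × 6.2091 = BRL 56,991,880.11.
Route B — convert at spot, deposit BRL: 8,800,000 × 6.4103 × 1.039750 = BRL 58,652,962.94.
The quoted forward undervalues CHF, so borrow CHF, convert to BRL at spot, deposit the BRL at 9.54%, and buy CHF forward at 6.2091 to cover the loan.
The gap between the two covered legs is BRL 1,661,083.

BRL 1,661,083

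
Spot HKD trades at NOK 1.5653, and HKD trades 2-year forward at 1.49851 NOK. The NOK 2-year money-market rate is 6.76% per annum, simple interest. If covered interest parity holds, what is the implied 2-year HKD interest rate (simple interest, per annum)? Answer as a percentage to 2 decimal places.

T = 2 years.
By CIP, F/S equals the NOK-to-HKD growth ratio: 1.49851/1.5653 = 0.9573309.
NOK growth factor: 1 + 0.0676×2 = 1.135200.
That pins the HKD growth at 1.1857969.
r = (1.1857969 − 1)/2 = 0.092898 → 9.29%.

9.29%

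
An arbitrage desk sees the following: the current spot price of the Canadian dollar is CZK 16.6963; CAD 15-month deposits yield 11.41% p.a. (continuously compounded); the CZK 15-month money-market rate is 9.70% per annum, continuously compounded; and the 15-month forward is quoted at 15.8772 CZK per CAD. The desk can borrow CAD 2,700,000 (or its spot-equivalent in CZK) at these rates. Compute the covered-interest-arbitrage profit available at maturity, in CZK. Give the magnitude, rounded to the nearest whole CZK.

CZK 1,451,090

T = 15/12 years.
Invest the CAD and cover forward: 2,700,000 × 1.1532972341 × 15.8772 = CZK 49,440,053.28.
Convert at spot and invest in CZK: 2,700,000 × 16.6963 × 1.1289071039 = CZK 50,891,143.53.
The quoted forward undervalues CAD, so borrow CAD, convert to CZK at spot, deposit the CZK at 9.70%, and buy CAD forward at 15.8772 to cover the loan.
Profit = 50,891,143.53 − 49,440,053.28 = CZK 1,451,090.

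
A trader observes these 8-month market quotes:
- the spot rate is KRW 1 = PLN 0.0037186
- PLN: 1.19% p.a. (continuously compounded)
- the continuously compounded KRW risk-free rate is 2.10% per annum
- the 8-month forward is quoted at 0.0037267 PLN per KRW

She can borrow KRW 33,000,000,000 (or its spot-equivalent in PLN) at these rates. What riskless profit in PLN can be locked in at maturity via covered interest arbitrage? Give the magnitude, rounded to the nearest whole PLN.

PLN 1,023,743

T = 8/12 years.
Route A — deposit KRW, sell forward: 33,000,000,000 × 1.01409845894 × 0.0037267 = PLN 124,714,943.99.
Route B — convert at spot, deposit PLN: 33,000,000,000 × 0.0037186 × 1.00796488561 = PLN 123,691,201.38.
The quoted forward overvalues KRW, so borrow PLN, buy KRW at spot, deposit the KRW at 2.10%, and sell the proceeds forward at 0.0037267.
Profit = 124,714,943.99 − 123,691,201.38 = PLN 1,023,743.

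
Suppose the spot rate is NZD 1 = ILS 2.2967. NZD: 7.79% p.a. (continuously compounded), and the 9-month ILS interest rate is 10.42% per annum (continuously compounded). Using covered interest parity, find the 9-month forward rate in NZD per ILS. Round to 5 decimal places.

T = 9/12 years.
Growth of 1 ILS over T: e^(0.1042×9/12) = 1.0812848.
NZD growth factor: e^(0.0779×9/12) = 1.0601655.
Forward (ILS per NZD) = 2.2967 × 1.0812848 / 1.0601655 = 2.342452.
Quoted the other way: 1/2.342452 = 0.42690 NZD per ILS.

0.42690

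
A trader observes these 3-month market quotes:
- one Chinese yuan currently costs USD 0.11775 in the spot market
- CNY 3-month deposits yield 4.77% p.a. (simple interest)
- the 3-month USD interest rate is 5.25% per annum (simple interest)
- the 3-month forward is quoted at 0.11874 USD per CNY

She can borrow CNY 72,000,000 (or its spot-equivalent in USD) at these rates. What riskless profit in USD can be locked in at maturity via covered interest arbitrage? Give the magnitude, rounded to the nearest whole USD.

T = 3/12 years.
Keep in CNY, deliver into the forward: 72,000,000·1.011925·0.11874 = USD 8,651,230.16.
Swap to USD now, deposit: 72,000,000·0.11775·1.013125 = USD 8,589,273.75.
The quoted forward overvalues CNY, so borrow USD, buy CNY at spot, deposit the CNY at 4.77%, and sell the proceeds forward at 0.11874.
Arbitrage profit = |8,651,230.16 − 8,589,273.75| = USD 61,956.

USD 61,956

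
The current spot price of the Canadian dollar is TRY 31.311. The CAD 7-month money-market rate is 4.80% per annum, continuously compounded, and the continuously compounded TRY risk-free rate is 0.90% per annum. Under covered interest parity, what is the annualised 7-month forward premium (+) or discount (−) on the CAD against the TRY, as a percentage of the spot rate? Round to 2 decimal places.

-3.86%

T = 7/12 years.
F = S · g_TRY/g_CAD = 31.311 × 1.0052638/1.0283957 = 30.606716.
(F − S)/S ÷ T = (30.606716 − 31.311)/31.311/(7/12) = -0.038560 → -3.86%.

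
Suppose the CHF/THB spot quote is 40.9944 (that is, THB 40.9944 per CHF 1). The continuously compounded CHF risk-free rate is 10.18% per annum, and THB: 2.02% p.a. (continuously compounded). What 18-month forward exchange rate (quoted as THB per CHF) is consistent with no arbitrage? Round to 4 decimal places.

T = 18/12 years.
THB accumulates by e^(0.0202×18/12) = 1.03076372.
CHF accumulates by e^(0.1018×18/12) = 1.16497543.
Forward (THB per CHF) = 40.9944 × 1.03076372 / 1.16497543 = 36.271615.

36.2716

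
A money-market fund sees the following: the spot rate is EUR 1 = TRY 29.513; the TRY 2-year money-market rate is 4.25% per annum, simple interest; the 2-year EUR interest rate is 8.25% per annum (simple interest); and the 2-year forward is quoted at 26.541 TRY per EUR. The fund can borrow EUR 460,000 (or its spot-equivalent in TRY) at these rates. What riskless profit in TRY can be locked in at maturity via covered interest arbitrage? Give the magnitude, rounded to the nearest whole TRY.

TRY 506,616

T = 2 years.
Keep in EUR, deliver into the forward: 460,000·1.165000·26.541 = TRY 14,223,321.90.
Swap to TRY now, deposit: 460,000·29.513·1.085000 = TRY 14,729,938.30.
The quoted forward undervalues EUR, so borrow EUR, convert to TRY at spot, deposit the TRY at 4.25%, and buy EUR forward at 26.541 to cover the loan.
Profit = 14,729,938.30 − 14,223,321.90 = TRY 506,616.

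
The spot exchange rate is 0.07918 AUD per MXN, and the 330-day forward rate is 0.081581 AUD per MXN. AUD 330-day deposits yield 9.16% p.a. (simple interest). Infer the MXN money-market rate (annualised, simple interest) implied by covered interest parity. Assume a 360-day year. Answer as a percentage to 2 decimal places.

T = 330/360 years.
F/S = 0.081581/0.07918 = 1.0303233 = (growth of AUD) / (growth of MXN).
The AUD side grows by 1 + 0.0916×330/360 = 1.0839667.
Hence g_MXN = 1.0520646.
r = (1.0520646 − 1)/(330/360) = 0.056798 → 5.68%.

5.68%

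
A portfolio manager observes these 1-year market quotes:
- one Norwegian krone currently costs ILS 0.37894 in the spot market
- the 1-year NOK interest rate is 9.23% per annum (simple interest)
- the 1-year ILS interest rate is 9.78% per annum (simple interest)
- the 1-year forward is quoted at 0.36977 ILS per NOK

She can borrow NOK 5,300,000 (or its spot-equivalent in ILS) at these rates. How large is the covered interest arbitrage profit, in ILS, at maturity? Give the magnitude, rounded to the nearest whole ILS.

ILS 64,133

T = 1 year.
Route A — deposit NOK, sell forward: 5,300,000 × 1.092300 × 0.36977 = ILS 2,140,668.79.
Route B — convert at spot, deposit ILS: 5,300,000 × 0.37894 × 1.097800 = ILS 2,204,801.76.
The quoted forward undervalues NOK, so borrow NOK, convert to ILS at spot, deposit the ILS at 9.78%, and buy NOK forward at 0.36977 to cover the loan.
The gap between the two covered legs is ILS 64,133.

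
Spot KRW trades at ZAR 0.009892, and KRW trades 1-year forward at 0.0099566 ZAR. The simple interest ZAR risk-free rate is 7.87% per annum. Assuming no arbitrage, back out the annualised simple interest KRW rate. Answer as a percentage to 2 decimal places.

T = 1 year.
By CIP, F/S equals the ZAR-to-KRW growth ratio: 0.0099566/0.009892 = 1.0065305.
ZAR growth factor: 1 + 0.0787×1 = 1.078700.
So the KRW growth factor = 1.0717013.
(1.0717013 − 1)/T = 0.071701, i.e. 7.17%.

7.17%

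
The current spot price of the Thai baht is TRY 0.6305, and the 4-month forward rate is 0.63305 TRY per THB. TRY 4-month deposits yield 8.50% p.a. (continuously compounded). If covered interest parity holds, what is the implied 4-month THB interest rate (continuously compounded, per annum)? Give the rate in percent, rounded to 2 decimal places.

T = 4/12 years.
F/S = 0.63305/0.6305 = 1.0040444 = (growth of TRY) / (growth of THB).
The TRY side grows by e^(0.0850×4/12) = 1.0287385.
Hence g_THB = 1.0245946.
r = ln(1.0245946)/(4/12) = 0.072891 → 7.29%.

7.29%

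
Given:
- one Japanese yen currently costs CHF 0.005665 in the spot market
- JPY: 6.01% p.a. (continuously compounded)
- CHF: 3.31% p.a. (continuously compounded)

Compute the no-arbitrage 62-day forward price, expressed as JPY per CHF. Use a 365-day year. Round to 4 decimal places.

177.3340

T = 62/365 years.
CHF accumulates by e^(0.0331×62/365) = 1.005638301.
JPY growth factor: e^(0.0601×62/365) = 1.010261054.
CIP: F = S · (grow CHF)/(grow JPY) = 0.005665 × 1.005638301/1.010261054 = 0.00563907809 CHF per JPY.
Invert for JPY per CHF: 1 / 0.00563907809 = 177.3340.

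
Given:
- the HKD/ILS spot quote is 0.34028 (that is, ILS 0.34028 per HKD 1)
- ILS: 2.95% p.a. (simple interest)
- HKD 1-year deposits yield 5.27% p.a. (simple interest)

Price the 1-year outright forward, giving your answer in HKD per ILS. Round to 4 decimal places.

3.0050

T = 1 year.
ILS accumulates by 1 + 0.0295×1 = 1.029500.
HKD growth factor: 1 + 0.0527×1 = 1.052700.
Forward (ILS per HKD) = 0.34028 × 1.029500 / 1.052700 = 0.3327807.
Quoted the other way: 1/0.3327807 = 3.0050 HKD per ILS.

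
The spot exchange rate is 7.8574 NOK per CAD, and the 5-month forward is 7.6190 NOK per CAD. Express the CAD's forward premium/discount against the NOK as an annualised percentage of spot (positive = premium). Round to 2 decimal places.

-7.28%

T = 5/12 years.
CAD trades forward at -3.03408% vs spot over the period.
Annualise by dividing by T: -0.0303408 / (5/12) = -0.072818 → -7.28%.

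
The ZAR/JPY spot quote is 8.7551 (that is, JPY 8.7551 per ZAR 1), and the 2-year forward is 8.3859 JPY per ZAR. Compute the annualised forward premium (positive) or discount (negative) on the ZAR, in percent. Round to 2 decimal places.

T = 2 years.
(F − S)/S = (8.3859 − 8.7551)/8.7551 = -0.0421697.
Per annum: -0.0421697 / 2 = -0.021085 = -2.11%.

-2.11%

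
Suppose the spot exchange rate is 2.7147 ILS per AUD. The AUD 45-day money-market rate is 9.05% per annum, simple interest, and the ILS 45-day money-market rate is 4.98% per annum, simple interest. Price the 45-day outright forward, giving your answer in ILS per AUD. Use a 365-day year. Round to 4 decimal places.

T = 45/365 years.
ILS growth factor: 1 + 0.0498×45/365 = 1.0061397.
AUD accumulates by 1 + 0.0905×45/365 = 1.0111575.
So F = 2.7147 × 1.0061397 / 1.0111575 = 2.701228 (ILS/AUD).

2.7012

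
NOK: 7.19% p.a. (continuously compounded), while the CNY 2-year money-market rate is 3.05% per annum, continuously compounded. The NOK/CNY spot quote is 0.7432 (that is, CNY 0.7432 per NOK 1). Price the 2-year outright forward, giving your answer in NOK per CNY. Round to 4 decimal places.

1.4617

T = 2 years.
Growth of 1 CNY over T: e^(0.0305×2) = 1.0628989.
Growth of 1 NOK over T: e^(0.0719×2) = 1.1546532.
So F = 0.7432 × 1.0628989 / 1.1546532 = 0.6841418 (CNY/NOK).
Quoted the other way: 1/0.6841418 = 1.4617 NOK per CNY.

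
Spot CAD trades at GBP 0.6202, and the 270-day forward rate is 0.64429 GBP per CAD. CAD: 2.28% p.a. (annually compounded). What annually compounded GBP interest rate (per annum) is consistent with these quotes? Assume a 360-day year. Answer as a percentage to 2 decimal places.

T = 270/360 years.
F/S = 0.64429/0.6202 = 1.0388423 = (growth of GBP) / (growth of CAD).
The CAD side grows by (1 + 0.0228)^(270/360) = 1.0170517.
That pins the GBP growth at 1.0565563.
Annualise: 1.0565563^(360/270) − 1 = 0.076110 = 7.61%.

7.61%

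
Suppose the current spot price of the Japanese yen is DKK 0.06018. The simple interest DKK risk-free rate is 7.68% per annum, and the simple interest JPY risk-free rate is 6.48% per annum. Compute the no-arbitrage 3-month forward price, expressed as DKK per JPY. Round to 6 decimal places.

0.060358

T = 3/12 years.
DKK growth factor: 1 + 0.0768×3/12 = 1.019200.
JPY growth factor: 1 + 0.0648×3/12 = 1.016200.
Forward (DKK per JPY) = 0.06018 × 1.019200 / 1.016200 = 0.06035766.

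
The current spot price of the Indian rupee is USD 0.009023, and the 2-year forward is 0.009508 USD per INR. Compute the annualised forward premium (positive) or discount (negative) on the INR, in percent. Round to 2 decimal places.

T = 2 years.
(F − S)/S = (0.009508 − 0.009023)/0.009023 = 0.0537515.
Annualise by dividing by T: 0.0537515 / 2 = 0.026876 → 2.69%.

+2.69%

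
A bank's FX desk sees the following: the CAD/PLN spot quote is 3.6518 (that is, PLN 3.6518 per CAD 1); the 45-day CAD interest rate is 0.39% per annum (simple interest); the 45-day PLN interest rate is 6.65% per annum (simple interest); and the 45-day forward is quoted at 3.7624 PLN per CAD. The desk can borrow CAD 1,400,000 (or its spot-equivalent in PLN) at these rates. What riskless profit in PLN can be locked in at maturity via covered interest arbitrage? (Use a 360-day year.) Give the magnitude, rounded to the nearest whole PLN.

T = 45/360 years.
Invest the CAD and cover forward: 1,400,000 × 1.0004875 × 3.7624 = PLN 5,269,927.84.
Convert at spot and invest in PLN: 1,400,000 × 3.6518 × 1.0083125 = PLN 5,155,017.82.
The quoted forward overvalues CAD, so borrow PLN, buy CAD at spot, deposit the CAD at 0.39%, and sell the proceeds forward at 3.7624.
The gap between the two covered legs is PLN 114,910.

PLN 114,910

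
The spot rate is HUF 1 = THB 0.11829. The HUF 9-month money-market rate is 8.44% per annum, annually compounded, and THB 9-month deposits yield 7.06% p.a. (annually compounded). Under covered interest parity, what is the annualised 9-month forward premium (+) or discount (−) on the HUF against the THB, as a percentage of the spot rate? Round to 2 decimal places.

T = 9/12 years.
F = S · g_THB/g_HUF = 0.11829 × 1.0524959/1.0626546 = 0.11715918.
(F − S)/S ÷ T = (0.11715918 − 0.11829)/0.11829/(9/12) = -0.012746 → -1.27%.

-1.27%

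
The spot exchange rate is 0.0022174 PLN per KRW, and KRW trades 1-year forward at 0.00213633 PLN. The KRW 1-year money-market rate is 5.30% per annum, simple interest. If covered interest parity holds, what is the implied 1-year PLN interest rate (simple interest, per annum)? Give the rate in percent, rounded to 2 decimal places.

T = 1 year.
By CIP, F/S equals the PLN-to-KRW growth ratio: 0.00213633/0.0022174 = 0.9634392.
The KRW side grows by 1 + 0.0530×1 = 1.053000.
Hence g_PLN = 1.0145015.
(1.0145015 − 1)/T = 0.014501, i.e. 1.45%.

1.45%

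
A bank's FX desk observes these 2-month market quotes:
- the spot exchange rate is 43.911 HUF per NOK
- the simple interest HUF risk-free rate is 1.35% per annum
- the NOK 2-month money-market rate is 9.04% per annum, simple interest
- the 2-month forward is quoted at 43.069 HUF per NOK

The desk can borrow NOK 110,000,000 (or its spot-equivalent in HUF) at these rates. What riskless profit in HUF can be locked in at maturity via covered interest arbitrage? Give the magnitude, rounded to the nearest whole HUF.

T = 2/12 years.
Route A — deposit NOK, sell forward: 110,000,000 × 1.015066666667 × 43.069 = HUF 4,808,969,689.33.
Route B — convert at spot, deposit HUF: 110,000,000 × 43.911 × 1.002250 = HUF 4,841,077,972.50.
The quoted forward undervalues NOK, so borrow NOK, convert to HUF at spot, deposit the HUF at 1.35%, and buy NOK forward at 43.069 to cover the loan.
The gap between the two covered legs is HUF 32,108,283.

HUF 32,108,283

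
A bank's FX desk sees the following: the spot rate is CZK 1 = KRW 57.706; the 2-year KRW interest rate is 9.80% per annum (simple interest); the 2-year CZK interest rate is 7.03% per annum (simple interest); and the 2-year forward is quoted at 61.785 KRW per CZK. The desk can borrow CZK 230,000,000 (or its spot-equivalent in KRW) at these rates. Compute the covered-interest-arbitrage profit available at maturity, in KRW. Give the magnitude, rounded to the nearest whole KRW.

T = 2 years.
Invest the CZK and cover forward: 230,000,000 × 1.140600 × 61.785 = KRW 16,208,553,330.00.
Convert at spot and invest in KRW: 230,000,000 × 57.706 × 1.196000 = KRW 15,873,766,480.00.
The quoted forward overvalues CZK, so borrow KRW, buy CZK at spot, deposit the CZK at 7.03%, and sell the proceeds forward at 61.785.
The gap between the two covered legs is KRW 334,786,850.

KRW 334,786,850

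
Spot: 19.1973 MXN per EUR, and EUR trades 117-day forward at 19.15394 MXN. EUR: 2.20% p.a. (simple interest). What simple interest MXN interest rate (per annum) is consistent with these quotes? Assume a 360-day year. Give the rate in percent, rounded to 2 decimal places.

1.50%

T = 117/360 years.
F/S = 19.15394/19.1973 = 0.9977413 = (growth of MXN) / (growth of EUR).
EUR growth factor: 1 + 0.0220×117/360 = 1.007150.
That pins the MXN growth at 1.0048752.
r = (1.0048752 − 1)/(117/360) = 0.015001 → 1.50%.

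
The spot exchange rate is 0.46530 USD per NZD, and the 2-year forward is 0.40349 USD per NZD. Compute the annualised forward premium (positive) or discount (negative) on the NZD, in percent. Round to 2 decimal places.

T = 2 years.
NZD trades forward at -13.28390% vs spot over the period.
×(1/T) gives -6.64% p.a.

-6.64%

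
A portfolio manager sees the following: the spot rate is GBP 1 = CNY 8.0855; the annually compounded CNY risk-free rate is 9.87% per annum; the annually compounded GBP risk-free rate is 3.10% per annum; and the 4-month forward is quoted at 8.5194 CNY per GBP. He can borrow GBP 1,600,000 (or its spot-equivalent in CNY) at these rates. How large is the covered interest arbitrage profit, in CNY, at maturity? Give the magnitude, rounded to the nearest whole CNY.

T = 4/12 years.
Route A — deposit GBP, sell forward: 1,600,000 × 1.0102283573 × 8.5194 = CNY 13,770,463.15.
Route B — convert at spot, deposit CNY: 1,600,000 × 8.0855 × 1.0318732994 = CNY 13,349,138.50.
The quoted forward overvalues GBP, so borrow CNY, buy GBP at spot, deposit the GBP at 3.10%, and sell the proceeds forward at 8.5194.
The gap between the two covered legs is CNY 421,325.

CNY 421,325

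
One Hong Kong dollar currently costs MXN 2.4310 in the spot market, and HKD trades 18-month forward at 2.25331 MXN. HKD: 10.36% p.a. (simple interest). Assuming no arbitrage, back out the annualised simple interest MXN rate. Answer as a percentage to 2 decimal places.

4.73%

T = 18/12 years.
F/S = 2.25331/2.431 = 0.9269066 = (growth of MXN) / (growth of HKD).
The HKD side grows by 1 + 0.1036×18/12 = 1.155400.
Hence g_MXN = 1.0709479.
(1.0709479 − 1)/T = 0.047299, i.e. 4.73%.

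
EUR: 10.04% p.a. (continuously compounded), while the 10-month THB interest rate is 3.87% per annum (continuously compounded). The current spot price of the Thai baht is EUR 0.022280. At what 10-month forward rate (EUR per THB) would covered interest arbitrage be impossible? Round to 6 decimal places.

0.023456

T = 10/12 years.
Growth of 1 EUR over T: e^(0.1004×10/12) = 1.0872664.
THB accumulates by e^(0.0387×10/12) = 1.0327757.
So F = 0.02228 × 1.0872664 / 1.0327757 = 0.02345552 (EUR/THB).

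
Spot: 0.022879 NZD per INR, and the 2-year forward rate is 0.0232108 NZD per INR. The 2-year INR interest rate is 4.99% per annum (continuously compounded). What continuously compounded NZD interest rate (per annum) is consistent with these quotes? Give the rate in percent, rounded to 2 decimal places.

5.71%

T = 2 years.
By CIP, F/S equals the NZD-to-INR growth ratio: 0.0232108/0.022879 = 1.0145024.
INR growth factor: e^(0.0499×2) = 1.1049499.
That pins the NZD growth at 1.1209743.
r = ln(1.1209743)/2 = 0.057099 → 5.71%.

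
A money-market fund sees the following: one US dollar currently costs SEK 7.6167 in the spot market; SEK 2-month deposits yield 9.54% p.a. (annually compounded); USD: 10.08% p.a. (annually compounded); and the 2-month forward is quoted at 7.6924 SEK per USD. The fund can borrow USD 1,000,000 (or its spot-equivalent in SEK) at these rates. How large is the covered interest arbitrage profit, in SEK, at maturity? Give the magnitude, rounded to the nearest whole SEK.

T = 2/12 years.
Route A — deposit USD, sell forward: 1,000,000 × 1.016134983 × 7.6924 = SEK 7,816,516.74.
Route B — convert at spot, deposit SEK: 1,000,000 × 7.6167 × 1.015302501 = SEK 7,733,254.56.
The quoted forward overvalues USD, so borrow SEK, buy USD at spot, deposit the USD at 10.08%, and sell the proceeds forward at 7.6924.
The gap between the two covered legs is SEK 83,262.

SEK 83,262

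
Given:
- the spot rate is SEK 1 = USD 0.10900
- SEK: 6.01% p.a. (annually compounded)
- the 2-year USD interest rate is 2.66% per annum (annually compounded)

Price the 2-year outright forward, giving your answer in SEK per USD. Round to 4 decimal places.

9.7828

T = 2 years.
Growth of 1 USD over T: (1 + 0.0266)^2 = 1.0539076.
Growth of 1 SEK over T: (1 + 0.0601)^2 = 1.123812.
So F = 0.109 × 1.0539076 / 1.123812 = 0.1022199 (USD/SEK).
Invert for SEK per USD: 1 / 0.1022199 = 9.7828.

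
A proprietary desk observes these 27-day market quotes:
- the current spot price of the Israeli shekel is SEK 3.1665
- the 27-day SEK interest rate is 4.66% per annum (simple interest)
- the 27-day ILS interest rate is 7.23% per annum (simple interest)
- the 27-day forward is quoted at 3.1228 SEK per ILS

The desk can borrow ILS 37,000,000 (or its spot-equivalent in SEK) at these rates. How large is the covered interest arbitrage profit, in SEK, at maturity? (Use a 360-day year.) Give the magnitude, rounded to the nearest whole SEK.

SEK 1,399,841

T = 27/360 years.
Invest the ILS and cover forward: 37,000,000 × 1.0054225 × 3.1228 = SEK 116,170,135.17.
Convert at spot and invest in SEK: 37,000,000 × 3.1665 × 1.003495 = SEK 117,569,975.95.
The quoted forward undervalues ILS, so borrow ILS, convert to SEK at spot, deposit the SEK at 4.66%, and buy ILS forward at 3.1228 to cover the loan.
Arbitrage profit = |116,170,135.17 − 117,569,975.95| = SEK 1,399,841.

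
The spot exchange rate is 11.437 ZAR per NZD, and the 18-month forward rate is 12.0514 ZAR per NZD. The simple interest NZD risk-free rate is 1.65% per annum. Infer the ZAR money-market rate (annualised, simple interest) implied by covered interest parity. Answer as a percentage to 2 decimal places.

5.32%

T = 18/12 years.
CIP gives F = S · g_ZAR/g_NZD, so g_ZAR/g_NZD = 12.0514/11.437 = 1.0537204.
The NZD side grows by 1 + 0.0165×18/12 = 1.024750.
So the ZAR growth factor = 1.079800.
r = (1.079800 − 1)/(18/12) = 0.053200 → 5.32%.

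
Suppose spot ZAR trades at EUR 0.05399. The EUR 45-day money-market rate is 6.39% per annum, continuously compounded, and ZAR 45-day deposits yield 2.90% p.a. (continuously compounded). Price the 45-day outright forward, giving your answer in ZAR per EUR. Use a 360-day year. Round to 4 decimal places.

T = 45/360 years.
EUR accumulates by e^(0.0639×45/360) = 1.00801949.
ZAR growth factor: e^(0.0290×45/360) = 1.00363158.
CIP: F = S · (grow EUR)/(grow ZAR) = 0.05399 × 1.00801949/1.00363158 = 0.054226046 EUR per ZAR.
Quoted the other way: 1/0.054226046 = 18.4413 ZAR per EUR.

18.4413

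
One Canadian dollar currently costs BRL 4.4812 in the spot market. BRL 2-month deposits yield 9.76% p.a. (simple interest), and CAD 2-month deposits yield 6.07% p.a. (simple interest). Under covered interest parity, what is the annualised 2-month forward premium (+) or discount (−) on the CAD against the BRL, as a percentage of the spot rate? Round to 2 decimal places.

+3.65%

T = 2/12 years.
F = S · g_BRL/g_CAD = 4.4812 × 1.0162667/1.0101167 = 4.5084834.
Annualised premium = (F − S)/S × (1/T) = (4.5084834 − 4.4812)/4.4812 ÷ (2/12) = 3.65%.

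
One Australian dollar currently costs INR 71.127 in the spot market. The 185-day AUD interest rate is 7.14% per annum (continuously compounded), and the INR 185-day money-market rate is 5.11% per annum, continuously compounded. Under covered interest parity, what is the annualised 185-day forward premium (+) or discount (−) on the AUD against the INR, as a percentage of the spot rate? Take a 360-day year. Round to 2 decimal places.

-2.02%

T = 185/360 years.
F = S · g_INR/g_AUD = 71.127 × 1.0266075/1.0373731 = 70.388862.
(F − S)/S ÷ T = (70.388862 − 71.127)/71.127/(185/360) = -0.020195 → -2.02%.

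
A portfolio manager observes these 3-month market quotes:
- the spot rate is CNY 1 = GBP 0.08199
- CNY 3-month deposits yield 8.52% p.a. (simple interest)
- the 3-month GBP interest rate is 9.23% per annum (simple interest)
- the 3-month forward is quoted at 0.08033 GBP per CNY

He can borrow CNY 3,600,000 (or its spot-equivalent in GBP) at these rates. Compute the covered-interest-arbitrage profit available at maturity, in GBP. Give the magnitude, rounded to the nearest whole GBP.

GBP 6,627

T = 3/12 years.
Keep in CNY, deliver into the forward: 3,600,000·1.021300·0.08033 = GBP 295,347.70.
Swap to GBP now, deposit: 3,600,000·0.08199·1.023075 = GBP 301,974.91.
The quoted forward undervalues CNY, so borrow CNY, convert to GBP at spot, deposit the GBP at 9.23%, and buy CNY forward at 0.08033 to cover the loan.
Profit = 301,974.91 − 295,347.70 = GBP 6,627.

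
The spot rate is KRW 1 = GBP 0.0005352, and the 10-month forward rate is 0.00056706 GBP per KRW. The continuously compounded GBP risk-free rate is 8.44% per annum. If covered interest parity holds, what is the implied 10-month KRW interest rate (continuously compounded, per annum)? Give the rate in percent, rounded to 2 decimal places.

T = 10/12 years.
F/S = 0.00056706/0.0005352 = 1.0595291 = (growth of GBP) / (growth of KRW).
The GBP side grows by e^(0.0844×10/12) = 1.0728657.
So the KRW growth factor = 1.0125873.
r = ln(1.0125873)/(10/12) = 0.015010 → 1.50%.

1.50%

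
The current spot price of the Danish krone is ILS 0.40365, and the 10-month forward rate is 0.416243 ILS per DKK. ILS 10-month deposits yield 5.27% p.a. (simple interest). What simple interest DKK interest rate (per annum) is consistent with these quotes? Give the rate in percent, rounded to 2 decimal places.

T = 10/12 years.
F/S = 0.416243/0.40365 = 1.0311978 = (growth of ILS) / (growth of DKK).
ILS growth factor: 1 + 0.0527×10/12 = 1.0439167.
Hence g_DKK = 1.0123341.
(1.0123341 − 1)/T = 0.014801, i.e. 1.48%.

1.48%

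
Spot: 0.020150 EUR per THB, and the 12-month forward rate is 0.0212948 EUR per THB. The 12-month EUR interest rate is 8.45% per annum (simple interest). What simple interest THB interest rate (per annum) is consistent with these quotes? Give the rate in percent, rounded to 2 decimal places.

2.62%

T = 1 year.
CIP gives F = S · g_EUR/g_THB, so g_EUR/g_THB = 0.0212948/0.02015 = 1.0568139.
EUR growth factor: 1 + 0.0845×1 = 1.084500.
That pins the THB growth at 1.0261977.
(1.0261977 − 1)/T = 0.026198, i.e. 2.62%.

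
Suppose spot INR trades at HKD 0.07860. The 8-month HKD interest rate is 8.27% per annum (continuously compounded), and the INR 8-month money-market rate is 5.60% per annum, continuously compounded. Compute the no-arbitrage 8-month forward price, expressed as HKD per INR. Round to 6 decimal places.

0.080012

T = 8/12 years.
Growth of 1 HKD over T: e^(0.0827×8/12) = 1.0566815.
INR accumulates by e^(0.0560×8/12) = 1.038039.
So F = 0.0786 × 1.0566815 / 1.038039 = 0.08001160 (HKD/INR).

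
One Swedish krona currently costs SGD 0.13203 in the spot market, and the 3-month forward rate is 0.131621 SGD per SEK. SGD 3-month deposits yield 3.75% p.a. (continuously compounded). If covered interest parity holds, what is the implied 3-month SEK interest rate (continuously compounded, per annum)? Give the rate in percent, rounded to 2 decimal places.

T = 3/12 years.
F/S = 0.131621/0.13203 = 0.9969022 = (growth of SGD) / (growth of SEK).
The SGD side grows by e^(0.0375×3/12) = 1.0094191.
Hence g_SEK = 1.0125558.
r = ln(1.0125558)/(3/12) = 0.049911 → 4.99%.

4.99%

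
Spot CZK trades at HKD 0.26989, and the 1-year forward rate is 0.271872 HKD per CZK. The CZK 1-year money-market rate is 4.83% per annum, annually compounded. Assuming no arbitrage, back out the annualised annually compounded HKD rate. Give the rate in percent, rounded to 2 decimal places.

5.60%

T = 1 year.
CIP gives F = S · g_HKD/g_CZK, so g_HKD/g_CZK = 0.271872/0.26989 = 1.0073437.
CZK growth factor: (1 + 0.0483)^1 = 1.048300.
So the HKD growth factor = 1.0559984.
r = 1.0559984^(1/1) − 1 = 0.055998 → 5.60%.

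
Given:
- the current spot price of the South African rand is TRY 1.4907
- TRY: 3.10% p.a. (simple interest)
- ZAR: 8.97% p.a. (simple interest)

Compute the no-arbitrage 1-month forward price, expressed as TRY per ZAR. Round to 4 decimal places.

T = 1/12 years.
TRY growth factor: 1 + 0.0310×1/12 = 1.0025833.
ZAR accumulates by 1 + 0.0897×1/12 = 1.007475.
CIP: F = S · (grow TRY)/(grow ZAR) = 1.4907 × 1.0025833/1.007475 = 1.483462 TRY per ZAR.

1.4835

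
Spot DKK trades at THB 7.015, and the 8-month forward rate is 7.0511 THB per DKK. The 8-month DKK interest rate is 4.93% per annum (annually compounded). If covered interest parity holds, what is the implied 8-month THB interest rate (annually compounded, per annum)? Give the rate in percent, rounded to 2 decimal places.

T = 8/12 years.
By CIP, F/S equals the THB-to-DKK growth ratio: 7.0511/7.015 = 1.0051461.
DKK growth factor: (1 + 0.0493)^(8/12) = 1.0326024.
Hence g_THB = 1.0379163.
Annualise: 1.0379163^(12/8) − 1 = 0.057410 = 5.74%.

5.74%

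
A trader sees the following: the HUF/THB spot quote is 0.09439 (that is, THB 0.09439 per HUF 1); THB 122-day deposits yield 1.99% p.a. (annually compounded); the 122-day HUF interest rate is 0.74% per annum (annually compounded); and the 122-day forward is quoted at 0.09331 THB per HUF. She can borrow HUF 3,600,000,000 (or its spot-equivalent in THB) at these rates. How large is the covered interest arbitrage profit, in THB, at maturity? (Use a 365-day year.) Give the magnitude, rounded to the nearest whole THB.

T = 122/365 years.
Invest the HUF and cover forward: 3,600,000,000 × 1.00246735681 × 0.09331 = THB 336,744,824.63.
Convert at spot and invest in THB: 3,600,000,000 × 0.09439 × 1.00660792612 = THB 342,049,399.73.
The quoted forward undervalues HUF, so borrow HUF, convert to THB at spot, deposit the THB at 1.99%, and buy HUF forward at 0.09331 to cover the loan.
The gap between the two covered legs is THB 5,304,575.

THB 5,304,575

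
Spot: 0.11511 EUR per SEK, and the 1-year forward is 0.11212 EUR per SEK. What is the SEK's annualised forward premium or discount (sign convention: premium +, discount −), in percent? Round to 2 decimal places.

-2.60%

T = 1 year.
(F − S)/S = (0.11212 − 0.11511)/0.11511 = -0.0259752.
×(1/T) gives -2.60% p.a.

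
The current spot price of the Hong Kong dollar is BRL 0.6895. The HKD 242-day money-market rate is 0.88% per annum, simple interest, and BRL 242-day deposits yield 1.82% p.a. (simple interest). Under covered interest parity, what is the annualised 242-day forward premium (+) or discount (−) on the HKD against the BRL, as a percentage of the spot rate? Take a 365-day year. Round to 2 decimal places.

T = 242/365 years.
CIP forward (BRL per HKD) = 0.6895 × 1.0120668/1.0058345 = 0.6937722.
(F − S)/S ÷ T = (0.6937722 − 0.6895)/0.6895/(242/365) = 0.009345 → 0.93%.

+0.93%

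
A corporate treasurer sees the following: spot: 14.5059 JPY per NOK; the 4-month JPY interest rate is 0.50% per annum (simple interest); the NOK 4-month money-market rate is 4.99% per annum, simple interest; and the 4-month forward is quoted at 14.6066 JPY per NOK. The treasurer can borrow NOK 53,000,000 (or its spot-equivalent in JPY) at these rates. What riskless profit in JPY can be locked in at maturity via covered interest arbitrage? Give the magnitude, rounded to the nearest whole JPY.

T = 4/12 years.
Invest the NOK and cover forward: 53,000,000 × 1.01663333333 × 14.6066 = JPY 787,026,491.67.
Convert at spot and invest in JPY: 53,000,000 × 14.5059 × 1.00166666667 = JPY 770,094,054.50.
The quoted forward overvalues NOK, so borrow JPY, buy NOK at spot, deposit the NOK at 4.99%, and sell the proceeds forward at 14.6066.
Profit = 787,026,491.67 − 770,094,054.50 = JPY 16,932,437.

JPY 16,932,437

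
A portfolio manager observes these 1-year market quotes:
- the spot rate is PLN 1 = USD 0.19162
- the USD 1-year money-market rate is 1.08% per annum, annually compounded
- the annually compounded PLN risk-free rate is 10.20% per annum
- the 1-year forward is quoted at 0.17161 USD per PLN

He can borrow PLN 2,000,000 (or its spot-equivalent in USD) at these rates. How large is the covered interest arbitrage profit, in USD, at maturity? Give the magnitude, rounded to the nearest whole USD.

USD 9,151

T = 1 year.
Route A — deposit PLN, sell forward: 2,000,000 × 1.102000 × 0.17161 = USD 378,228.44.
Route B — convert at spot, deposit USD: 2,000,000 × 0.19162 × 1.010800 = USD 387,378.99.
The quoted forward undervalues PLN, so borrow PLN, convert to USD at spot, deposit the USD at 1.08%, and buy PLN forward at 0.17161 to cover the loan.
Profit = 387,378.99 − 378,228.44 = USD 9,151.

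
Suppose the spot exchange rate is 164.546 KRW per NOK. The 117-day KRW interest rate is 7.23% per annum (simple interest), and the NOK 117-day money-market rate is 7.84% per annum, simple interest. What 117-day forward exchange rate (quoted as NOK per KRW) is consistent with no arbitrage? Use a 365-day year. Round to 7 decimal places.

0.0060889

T = 117/365 years.
KRW growth factor: 1 + 0.0723×117/365 = 1.0231756.
NOK accumulates by 1 + 0.0784×117/365 = 1.025131.
Forward (KRW per NOK) = 164.546 × 1.0231756 / 1.025131 = 164.2321.
Quoted the other way: 1/164.2321 = 0.0060889 NOK per KRW.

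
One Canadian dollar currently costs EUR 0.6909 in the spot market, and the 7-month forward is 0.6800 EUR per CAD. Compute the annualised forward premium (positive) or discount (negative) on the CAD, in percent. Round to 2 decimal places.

-2.70%

T = 7/12 years.
CAD trades forward at -1.57765% vs spot over the period.
Per annum: -0.0157765 / (7/12) = -0.027045 = -2.70%.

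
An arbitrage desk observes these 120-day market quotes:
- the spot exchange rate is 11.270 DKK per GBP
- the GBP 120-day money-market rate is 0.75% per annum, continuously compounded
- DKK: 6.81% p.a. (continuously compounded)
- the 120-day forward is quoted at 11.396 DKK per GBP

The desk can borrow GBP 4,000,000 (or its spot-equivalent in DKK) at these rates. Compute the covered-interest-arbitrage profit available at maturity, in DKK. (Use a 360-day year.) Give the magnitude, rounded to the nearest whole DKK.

DKK 416,916

T = 120/360 years.
Invest the GBP and cover forward: 4,000,000 × 1.0025031276 × 11.396 = DKK 45,698,102.57.
Convert at spot and invest in DKK: 4,000,000 × 11.270 × 1.0229596056 = DKK 46,115,019.02.
The quoted forward undervalues GBP, so borrow GBP, convert to DKK at spot, deposit the DKK at 6.81%, and buy GBP forward at 11.396 to cover the loan.
The gap between the two covered legs is DKK 416,916.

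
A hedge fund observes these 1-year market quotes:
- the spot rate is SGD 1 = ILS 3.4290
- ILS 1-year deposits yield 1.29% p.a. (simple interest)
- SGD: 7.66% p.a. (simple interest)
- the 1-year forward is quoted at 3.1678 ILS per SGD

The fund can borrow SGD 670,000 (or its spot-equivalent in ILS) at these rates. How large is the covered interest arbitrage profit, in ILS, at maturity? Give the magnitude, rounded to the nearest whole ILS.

ILS 42,063

T = 1 year.
Route A — deposit SGD, sell forward: 670,000 × 1.076600 × 3.1678 = ILS 2,285,003.83.
Route B — convert at spot, deposit ILS: 670,000 × 3.4290 × 1.012900 = ILS 2,327,066.85.
The quoted forward undervalues SGD, so borrow SGD, convert to ILS at spot, deposit the ILS at 1.29%, and buy SGD forward at 3.1678 to cover the loan.
Arbitrage profit = |2,285,003.83 − 2,327,066.85| = ILS 42,063.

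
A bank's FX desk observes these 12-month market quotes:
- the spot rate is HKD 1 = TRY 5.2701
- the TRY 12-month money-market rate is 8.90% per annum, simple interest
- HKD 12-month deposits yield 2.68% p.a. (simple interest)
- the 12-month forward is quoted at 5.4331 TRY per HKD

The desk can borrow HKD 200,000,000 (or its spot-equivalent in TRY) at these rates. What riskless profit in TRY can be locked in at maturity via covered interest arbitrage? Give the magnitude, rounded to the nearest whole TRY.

TRY 32,086,364

T = 1 year.
Keep in HKD, deliver into the forward: 200,000,000·1.026800·5.4331 = TRY 1,115,741,416.00.
Swap to TRY now, deposit: 200,000,000·5.2701·1.089000 = TRY 1,147,827,780.00.
The quoted forward undervalues HKD, so borrow HKD, convert to TRY at spot, deposit the TRY at 8.90%, and buy HKD forward at 5.4331 to cover the loan.
Profit = 1,147,827,780.00 − 1,115,741,416.00 = TRY 32,086,364.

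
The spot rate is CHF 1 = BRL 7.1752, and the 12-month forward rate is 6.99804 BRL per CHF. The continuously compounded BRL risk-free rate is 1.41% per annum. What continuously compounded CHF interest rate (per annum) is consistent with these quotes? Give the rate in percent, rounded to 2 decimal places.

T = 1 year.
By CIP, F/S equals the BRL-to-CHF growth ratio: 6.99804/7.1752 = 0.9753094.
The BRL side grows by e^(0.0141×1) = 1.0141999.
Hence g_CHF = 1.039875.
Take logs: ln 1.039875 / 1 = 0.039101, so 3.91%.

3.91%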